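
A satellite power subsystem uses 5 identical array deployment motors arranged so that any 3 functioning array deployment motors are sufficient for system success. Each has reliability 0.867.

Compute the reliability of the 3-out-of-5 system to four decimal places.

R = Σ_{i=3}^{5} C(5,i) p^i (1−p)^{5−i} with p = 0.867
C(5,3)·0.867^3·0.133^2 = 0.115282
C(5,4)·0.867^4·0.133^1 = 0.375749
C(5,5)·0.867^5·0.133^0 = 0.489887
Sum = 0.9809

0.9809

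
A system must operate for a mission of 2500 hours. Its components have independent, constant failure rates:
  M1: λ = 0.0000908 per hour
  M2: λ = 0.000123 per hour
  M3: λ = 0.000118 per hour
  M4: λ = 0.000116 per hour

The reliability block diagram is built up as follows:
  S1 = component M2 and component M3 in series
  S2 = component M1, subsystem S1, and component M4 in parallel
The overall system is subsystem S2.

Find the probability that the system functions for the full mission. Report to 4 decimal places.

R(M1) = exp(−0.0000908 × 2500) = 0.796921
R(M2) = exp(−0.000123 × 2500) = 0.735283
R(M3) = exp(−0.000118 × 2500) = 0.744532
R(M4) = exp(−0.000116 × 2500) = 0.748264
Series (M2 and M3): 0.735283 × 0.744532 = 0.547442
Parallel (M1, [0.547442], and M4): 1 − (1 − 0.796921)(1 − 0.547442)(1 − 0.748264) = 0.9769

0.9769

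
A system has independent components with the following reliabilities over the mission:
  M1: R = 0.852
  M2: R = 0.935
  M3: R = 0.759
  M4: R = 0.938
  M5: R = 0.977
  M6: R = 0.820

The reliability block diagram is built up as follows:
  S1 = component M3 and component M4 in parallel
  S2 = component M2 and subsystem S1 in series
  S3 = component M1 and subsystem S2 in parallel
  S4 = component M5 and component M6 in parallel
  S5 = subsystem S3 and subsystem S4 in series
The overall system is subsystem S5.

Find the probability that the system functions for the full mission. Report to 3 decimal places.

Parallel (M3 and M4): 1 − (1 − 0.75900)(1 − 0.93800) = 0.98506
Series (M2 and [0.98506]): 0.93500 × 0.98506 = 0.92103
Parallel (M1 and [0.92103]): 1 − (1 − 0.85200)(1 − 0.92103) = 0.98831
Parallel (M5 and M6): 1 − (1 − 0.97700)(1 − 0.82000) = 0.99586
Series ([0.98831] and [0.99586]): 0.98831 × 0.99586 = 0.984

0.984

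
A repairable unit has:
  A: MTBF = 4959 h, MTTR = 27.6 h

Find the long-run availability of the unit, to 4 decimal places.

A(A) = MTBF/(MTBF+MTTR) = 4959/(4959+27.6) = 0.9945

0.9945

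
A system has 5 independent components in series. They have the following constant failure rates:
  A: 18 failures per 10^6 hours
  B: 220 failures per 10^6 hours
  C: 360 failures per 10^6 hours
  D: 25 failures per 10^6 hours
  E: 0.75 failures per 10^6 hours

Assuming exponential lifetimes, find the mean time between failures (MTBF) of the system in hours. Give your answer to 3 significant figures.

1600

Series of exponential components: λ_sys = Σ λ_i
λ_sys = 0.000018 + 0.00022 + 0.00036 + 0.000025 + 0.00000075 = 6.2375e-04 /h
MTBF = 1 / λ_sys = 1600 h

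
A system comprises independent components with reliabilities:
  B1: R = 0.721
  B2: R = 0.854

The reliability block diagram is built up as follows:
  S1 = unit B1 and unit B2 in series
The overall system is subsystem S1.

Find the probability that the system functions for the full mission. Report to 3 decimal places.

Series (B1 and B2): 0.72100 × 0.85400 = 0.616

0.616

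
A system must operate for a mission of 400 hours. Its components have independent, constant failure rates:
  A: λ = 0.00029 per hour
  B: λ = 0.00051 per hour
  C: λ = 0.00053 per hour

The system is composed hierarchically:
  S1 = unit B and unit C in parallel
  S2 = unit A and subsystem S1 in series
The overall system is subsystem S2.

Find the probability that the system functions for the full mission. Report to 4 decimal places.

R(A) = exp(−0.00029 × 400) = 0.890475
R(B) = exp(−0.00051 × 400) = 0.815462
R(C) = exp(−0.00053 × 400) = 0.808965
Parallel (B and C): 1 − (1 − 0.815462)(1 − 0.808965) = 0.964747
Series (A and [0.964747]): 0.890475 × 0.964747 = 0.8591

0.8591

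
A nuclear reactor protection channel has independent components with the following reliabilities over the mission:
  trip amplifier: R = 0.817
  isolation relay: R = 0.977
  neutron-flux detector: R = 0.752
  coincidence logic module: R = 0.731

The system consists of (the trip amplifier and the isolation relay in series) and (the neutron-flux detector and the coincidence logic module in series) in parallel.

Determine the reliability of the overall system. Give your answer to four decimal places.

0.9091

Series (trip amplifier and isolation relay): 0.817000 × 0.977000 = 0.798209
Series (neutron-flux detector and coincidence logic module): 0.752000 × 0.731000 = 0.549712
Parallel ([0.798209] and [0.549712]): 1 − (1 − 0.798209)(1 − 0.549712) = 0.9091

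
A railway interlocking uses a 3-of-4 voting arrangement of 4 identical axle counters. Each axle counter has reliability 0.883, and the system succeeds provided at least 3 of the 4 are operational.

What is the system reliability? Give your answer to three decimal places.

0.930

R = Σ_{i=3}^{4} C(4,i) p^i (1−p)^{4−i} with p = 0.883
C(4,3)·0.883^3·0.117^1 = 0.32220
C(4,4)·0.883^4·0.117^0 = 0.60791
Sum = 0.930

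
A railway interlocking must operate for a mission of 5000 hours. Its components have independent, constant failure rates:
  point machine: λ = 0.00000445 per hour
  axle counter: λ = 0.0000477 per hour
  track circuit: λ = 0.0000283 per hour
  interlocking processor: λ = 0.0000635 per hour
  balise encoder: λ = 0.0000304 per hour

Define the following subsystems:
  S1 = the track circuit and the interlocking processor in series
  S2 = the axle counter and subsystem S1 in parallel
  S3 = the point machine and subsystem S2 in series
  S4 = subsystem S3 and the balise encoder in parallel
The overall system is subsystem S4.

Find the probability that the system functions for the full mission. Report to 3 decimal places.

R(point machine) = exp(−0.00000445 × 5000) = 0.97800
R(axle counter) = exp(−0.0000477 × 5000) = 0.78781
R(track circuit) = exp(−0.0000283 × 5000) = 0.86806
R(interlocking processor) = exp(−0.0000635 × 5000) = 0.72797
R(balise encoder) = exp(−0.0000304 × 5000) = 0.85899
Series (track circuit and interlocking processor): 0.86806 × 0.72797 = 0.63192
Parallel (axle counter and [0.63192]): 1 − (1 − 0.78781)(1 − 0.63192) = 0.92190
Series (point machine and [0.92190]): 0.97800 × 0.92190 = 0.90162
Parallel ([0.90162] and balise encoder): 1 − (1 − 0.90162)(1 − 0.85899) = 0.986

0.986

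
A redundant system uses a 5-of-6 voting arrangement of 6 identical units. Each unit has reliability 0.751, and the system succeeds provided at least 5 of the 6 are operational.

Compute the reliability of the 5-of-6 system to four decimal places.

0.5363

R = Σ_{i=5}^{6} C(6,i) p^i (1−p)^{6−i} with p = 0.751
C(6,5)·0.751^5·0.249^1 = 0.356903
C(6,6)·0.751^6·0.249^0 = 0.179407
Sum = 0.5363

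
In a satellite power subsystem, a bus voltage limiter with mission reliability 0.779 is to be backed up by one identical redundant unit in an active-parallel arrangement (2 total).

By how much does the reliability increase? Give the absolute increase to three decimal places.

R_before = 0.779
R_after = 1 − (1 − 0.779)^2 = 0.951
ΔR = 0.951 − 0.779 = 0.172

0.172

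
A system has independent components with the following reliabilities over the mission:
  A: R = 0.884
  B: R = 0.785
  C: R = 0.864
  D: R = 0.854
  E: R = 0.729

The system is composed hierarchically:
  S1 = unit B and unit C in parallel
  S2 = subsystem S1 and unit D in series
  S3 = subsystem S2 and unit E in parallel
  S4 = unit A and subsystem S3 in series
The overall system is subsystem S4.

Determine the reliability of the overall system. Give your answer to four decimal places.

0.8430

Parallel (B and C): 1 − (1 − 0.785000)(1 − 0.864000) = 0.970760
Series ([0.970760] and D): 0.970760 × 0.854000 = 0.829029
Parallel ([0.829029] and E): 1 − (1 − 0.829029)(1 − 0.729000) = 0.953667
Series (A and [0.953667]): 0.884000 × 0.953667 = 0.8430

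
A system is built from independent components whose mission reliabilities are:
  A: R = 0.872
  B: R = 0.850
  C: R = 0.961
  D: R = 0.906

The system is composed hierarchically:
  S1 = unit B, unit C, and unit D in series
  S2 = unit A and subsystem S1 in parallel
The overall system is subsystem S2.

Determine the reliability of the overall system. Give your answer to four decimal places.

Series (B, C, and D): 0.850000 × 0.961000 × 0.906000 = 0.740066
Parallel (A and [0.740066]): 1 − (1 − 0.872000)(1 − 0.740066) = 0.9667

0.9667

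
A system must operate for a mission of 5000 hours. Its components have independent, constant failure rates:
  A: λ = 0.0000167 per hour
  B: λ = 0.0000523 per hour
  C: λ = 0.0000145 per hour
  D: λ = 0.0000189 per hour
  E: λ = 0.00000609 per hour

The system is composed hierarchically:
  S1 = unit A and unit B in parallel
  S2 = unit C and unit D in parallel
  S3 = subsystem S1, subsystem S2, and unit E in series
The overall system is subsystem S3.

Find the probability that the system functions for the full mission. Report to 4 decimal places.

0.9461

R(A) = exp(−0.0000167 × 5000) = 0.919891
R(B) = exp(−0.0000523 × 5000) = 0.769896
R(C) = exp(−0.0000145 × 5000) = 0.930066
R(D) = exp(−0.0000189 × 5000) = 0.909828
R(E) = exp(−0.00000609 × 5000) = 0.970009
Parallel (A and B): 1 − (1 − 0.919891)(1 − 0.769896) = 0.981567
Parallel (C and D): 1 − (1 − 0.930066)(1 − 0.909828) = 0.993694
Series ([0.981567], [0.993694], and E): 0.981567 × 0.993694 × 0.970009 = 0.9461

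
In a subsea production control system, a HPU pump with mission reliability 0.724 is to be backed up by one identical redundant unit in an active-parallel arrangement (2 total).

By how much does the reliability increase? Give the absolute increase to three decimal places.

0.200

R_before = 0.724
R_after = 1 − (1 − 0.724)^2 = 0.924
ΔR = 0.924 − 0.724 = 0.200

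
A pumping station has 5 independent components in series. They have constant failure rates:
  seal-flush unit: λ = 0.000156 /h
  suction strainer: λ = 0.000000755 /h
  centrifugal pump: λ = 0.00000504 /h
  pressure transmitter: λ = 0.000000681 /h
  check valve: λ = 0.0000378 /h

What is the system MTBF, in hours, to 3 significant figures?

4990

Series of exponential components: λ_sys = Σ λ_i
λ_sys = 0.000156 + 0.000000755 + 0.00000504 + 0.000000681 + 0.0000378 = 2.0028e-04 /h
MTBF = 1 / λ_sys = 4990 h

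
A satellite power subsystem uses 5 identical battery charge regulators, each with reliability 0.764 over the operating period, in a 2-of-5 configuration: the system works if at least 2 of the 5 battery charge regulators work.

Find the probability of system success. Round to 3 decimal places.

0.987

R = Σ_{i=2}^{5} C(5,i) p^i (1−p)^{5−i} with p = 0.764
C(5,2)·0.764^2·0.236^3 = 0.07672
C(5,3)·0.764^3·0.236^2 = 0.24837
C(5,4)·0.764^4·0.236^1 = 0.40203
C(5,5)·0.764^5·0.236^0 = 0.26030
Sum = 0.987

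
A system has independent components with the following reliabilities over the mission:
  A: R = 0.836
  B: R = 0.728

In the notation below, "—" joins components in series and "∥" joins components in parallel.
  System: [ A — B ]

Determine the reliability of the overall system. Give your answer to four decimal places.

0.6086

Series (A and B): 0.836000 × 0.728000 = 0.6086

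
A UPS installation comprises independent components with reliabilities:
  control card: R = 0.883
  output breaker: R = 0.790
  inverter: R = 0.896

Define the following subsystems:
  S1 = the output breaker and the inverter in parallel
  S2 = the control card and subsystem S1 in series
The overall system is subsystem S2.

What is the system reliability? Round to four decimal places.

0.8637

Parallel (output breaker and inverter): 1 − (1 − 0.790000)(1 − 0.896000) = 0.978160
Series (control card and [0.978160]): 0.883000 × 0.978160 = 0.8637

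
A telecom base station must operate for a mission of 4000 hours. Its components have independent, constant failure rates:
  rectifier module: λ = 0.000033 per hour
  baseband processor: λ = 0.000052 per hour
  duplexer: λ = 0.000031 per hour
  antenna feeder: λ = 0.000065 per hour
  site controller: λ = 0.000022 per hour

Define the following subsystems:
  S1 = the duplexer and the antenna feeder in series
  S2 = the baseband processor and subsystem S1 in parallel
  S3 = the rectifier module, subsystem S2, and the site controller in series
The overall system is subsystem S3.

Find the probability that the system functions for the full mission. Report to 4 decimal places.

0.7545

R(rectifier module) = exp(−0.000033 × 4000) = 0.876341
R(baseband processor) = exp(−0.000052 × 4000) = 0.812207
R(duplexer) = exp(−0.000031 × 4000) = 0.883380
R(antenna feeder) = exp(−0.000065 × 4000) = 0.771052
R(site controller) = exp(−0.000022 × 4000) = 0.915761
Series (duplexer and antenna feeder): 0.883380 × 0.771052 = 0.681132
Parallel (baseband processor and [0.681132]): 1 − (1 − 0.812207)(1 − 0.681132) = 0.940119
Series (rectifier module, [0.940119], and site controller): 0.876341 × 0.940119 × 0.915761 = 0.7545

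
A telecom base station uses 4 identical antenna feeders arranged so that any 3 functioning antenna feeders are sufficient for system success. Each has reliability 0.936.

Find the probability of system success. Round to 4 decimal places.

R = Σ_{i=3}^{4} C(4,i) p^i (1−p)^{4−i} with p = 0.936
C(4,3)·0.936^3·0.064^1 = 0.209927
C(4,4)·0.936^4·0.064^0 = 0.767544
Sum = 0.9775

0.9775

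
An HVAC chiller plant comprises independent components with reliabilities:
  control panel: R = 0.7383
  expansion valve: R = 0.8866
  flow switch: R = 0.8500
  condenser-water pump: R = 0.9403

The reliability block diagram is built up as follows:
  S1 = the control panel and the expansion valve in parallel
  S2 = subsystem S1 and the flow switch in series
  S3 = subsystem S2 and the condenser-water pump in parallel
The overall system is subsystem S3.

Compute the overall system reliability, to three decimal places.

Parallel (control panel and expansion valve): 1 − (1 − 0.73830)(1 − 0.88660) = 0.97032
Series ([0.97032] and flow switch): 0.97032 × 0.85000 = 0.82477
Parallel ([0.82477] and condenser-water pump): 1 − (1 − 0.82477)(1 − 0.94030) = 0.990

0.990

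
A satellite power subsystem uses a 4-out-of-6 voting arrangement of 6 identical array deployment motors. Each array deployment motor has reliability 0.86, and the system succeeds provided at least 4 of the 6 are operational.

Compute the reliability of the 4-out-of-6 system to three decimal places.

R = Σ_{i=4}^{6} C(6,i) p^i (1−p)^{6−i} with p = 0.86
C(6,4)·0.86^4·0.14^2 = 0.16082
C(6,5)·0.86^5·0.14^1 = 0.39516
C(6,6)·0.86^6·0.14^0 = 0.40457
Sum = 0.961

0.961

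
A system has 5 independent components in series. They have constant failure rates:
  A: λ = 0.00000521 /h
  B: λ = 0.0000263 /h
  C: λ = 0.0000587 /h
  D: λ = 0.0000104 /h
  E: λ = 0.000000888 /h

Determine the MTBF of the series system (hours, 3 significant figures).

Series of exponential components: λ_sys = Σ λ_i
λ_sys = 0.00000521 + 0.0000263 + 0.0000587 + 0.0000104 + 0.000000888 = 1.0150e-04 /h
MTBF = 1 / λ_sys = 9850 h

9850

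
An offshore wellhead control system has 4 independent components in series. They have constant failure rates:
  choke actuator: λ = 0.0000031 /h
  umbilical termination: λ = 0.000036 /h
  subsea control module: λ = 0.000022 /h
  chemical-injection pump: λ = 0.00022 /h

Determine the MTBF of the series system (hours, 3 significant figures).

3560

Series of exponential components: λ_sys = Σ λ_i
λ_sys = 0.0000031 + 0.000036 + 0.000022 + 0.00022 = 2.8110e-04 /h
MTBF = 1 / λ_sys = 3560 h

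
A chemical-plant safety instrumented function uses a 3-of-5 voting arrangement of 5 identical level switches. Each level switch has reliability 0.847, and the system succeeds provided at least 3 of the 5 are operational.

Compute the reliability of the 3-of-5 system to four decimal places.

R = Σ_{i=3}^{5} C(5,i) p^i (1−p)^{5−i} with p = 0.847
C(5,3)·0.847^3·0.153^2 = 0.142244
C(5,4)·0.847^4·0.153^1 = 0.393727
C(5,5)·0.847^5·0.153^0 = 0.435930
Sum = 0.9719

0.9719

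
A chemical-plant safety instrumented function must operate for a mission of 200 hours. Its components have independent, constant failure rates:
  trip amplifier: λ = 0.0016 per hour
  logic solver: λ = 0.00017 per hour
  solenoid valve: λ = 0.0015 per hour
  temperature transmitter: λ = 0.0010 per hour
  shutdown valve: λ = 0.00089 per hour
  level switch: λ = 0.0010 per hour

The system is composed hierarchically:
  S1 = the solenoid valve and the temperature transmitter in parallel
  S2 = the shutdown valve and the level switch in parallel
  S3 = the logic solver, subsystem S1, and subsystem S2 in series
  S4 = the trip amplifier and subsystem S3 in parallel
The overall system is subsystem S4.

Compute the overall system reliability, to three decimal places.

R(trip amplifier) = exp(−0.0016 × 200) = 0.72615
R(logic solver) = exp(−0.00017 × 200) = 0.96657
R(solenoid valve) = exp(−0.0015 × 200) = 0.74082
R(temperature transmitter) = exp(−0.0010 × 200) = 0.81873
R(shutdown valve) = exp(−0.00089 × 200) = 0.83694
R(level switch) = exp(−0.0010 × 200) = 0.81873
Parallel (solenoid valve and temperature transmitter): 1 − (1 − 0.74082)(1 − 0.81873) = 0.95302
Parallel (shutdown valve and level switch): 1 − (1 − 0.83694)(1 − 0.81873) = 0.97044
Series (logic solver, [0.95302], and [0.97044]): 0.96657 × 0.95302 × 0.97044 = 0.89393
Parallel (trip amplifier and [0.89393]): 1 − (1 − 0.72615)(1 − 0.89393) = 0.971

0.971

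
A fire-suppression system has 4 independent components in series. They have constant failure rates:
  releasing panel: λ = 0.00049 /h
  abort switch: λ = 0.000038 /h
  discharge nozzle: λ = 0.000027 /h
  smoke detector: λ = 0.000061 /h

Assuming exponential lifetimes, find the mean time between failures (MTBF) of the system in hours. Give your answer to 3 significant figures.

1620

Series of exponential components: λ_sys = Σ λ_i
λ_sys = 0.00049 + 0.000038 + 0.000027 + 0.000061 = 6.1600e-04 /h
MTBF = 1 / λ_sys = 1620 h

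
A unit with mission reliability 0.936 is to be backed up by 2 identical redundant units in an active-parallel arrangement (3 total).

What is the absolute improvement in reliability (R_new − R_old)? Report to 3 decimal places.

0.064

R_before = 0.936
R_after = 1 − (1 − 0.936)^3 = 1.000
ΔR = 1.000 − 0.936 = 0.064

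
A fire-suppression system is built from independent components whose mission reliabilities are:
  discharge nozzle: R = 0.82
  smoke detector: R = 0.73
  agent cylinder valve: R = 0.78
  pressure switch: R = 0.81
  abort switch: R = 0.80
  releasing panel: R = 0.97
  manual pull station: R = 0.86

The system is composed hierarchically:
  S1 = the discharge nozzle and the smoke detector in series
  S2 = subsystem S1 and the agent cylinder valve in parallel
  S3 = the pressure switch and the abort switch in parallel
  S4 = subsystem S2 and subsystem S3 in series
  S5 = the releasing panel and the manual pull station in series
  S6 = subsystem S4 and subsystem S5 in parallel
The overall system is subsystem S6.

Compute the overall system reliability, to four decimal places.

Series (discharge nozzle and smoke detector): 0.820000 × 0.730000 = 0.598600
Parallel ([0.598600] and agent cylinder valve): 1 − (1 − 0.598600)(1 − 0.780000) = 0.911692
Parallel (pressure switch and abort switch): 1 − (1 − 0.810000)(1 − 0.800000) = 0.962000
Series ([0.911692] and [0.962000]): 0.911692 × 0.962000 = 0.877048
Series (releasing panel and manual pull station): 0.970000 × 0.860000 = 0.834200
Parallel ([0.877048] and [0.834200]): 1 − (1 − 0.877048)(1 − 0.834200) = 0.9796

0.9796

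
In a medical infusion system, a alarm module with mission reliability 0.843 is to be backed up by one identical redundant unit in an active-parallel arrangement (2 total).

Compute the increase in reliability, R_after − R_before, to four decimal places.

R_before = 0.843
R_after = 1 − (1 − 0.843)^2 = 0.9754
ΔR = 0.9754 − 0.843 = 0.1324

0.1324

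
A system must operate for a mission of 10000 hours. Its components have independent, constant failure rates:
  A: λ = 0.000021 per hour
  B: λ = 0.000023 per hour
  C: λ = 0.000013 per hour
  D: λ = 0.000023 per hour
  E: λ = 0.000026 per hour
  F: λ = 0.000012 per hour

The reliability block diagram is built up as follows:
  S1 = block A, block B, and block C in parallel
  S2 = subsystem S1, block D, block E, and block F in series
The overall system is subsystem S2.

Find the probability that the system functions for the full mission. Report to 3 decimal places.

R(A) = exp(−0.000021 × 10000) = 0.81058
R(B) = exp(−0.000023 × 10000) = 0.79453
R(C) = exp(−0.000013 × 10000) = 0.87810
R(D) = exp(−0.000023 × 10000) = 0.79453
R(E) = exp(−0.000026 × 10000) = 0.77105
R(F) = exp(−0.000012 × 10000) = 0.88692
Parallel (A, B, and C): 1 − (1 − 0.81058)(1 − 0.79453)(1 − 0.87810) = 0.99526
Series ([0.99526], D, E, and F): 0.99526 × 0.79453 × 0.77105 × 0.88692 = 0.541

0.541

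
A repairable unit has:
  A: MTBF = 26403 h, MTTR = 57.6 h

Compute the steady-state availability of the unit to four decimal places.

A(A) = MTBF/(MTBF+MTTR) = 26403/(26403+57.6) = 0.9978

0.9978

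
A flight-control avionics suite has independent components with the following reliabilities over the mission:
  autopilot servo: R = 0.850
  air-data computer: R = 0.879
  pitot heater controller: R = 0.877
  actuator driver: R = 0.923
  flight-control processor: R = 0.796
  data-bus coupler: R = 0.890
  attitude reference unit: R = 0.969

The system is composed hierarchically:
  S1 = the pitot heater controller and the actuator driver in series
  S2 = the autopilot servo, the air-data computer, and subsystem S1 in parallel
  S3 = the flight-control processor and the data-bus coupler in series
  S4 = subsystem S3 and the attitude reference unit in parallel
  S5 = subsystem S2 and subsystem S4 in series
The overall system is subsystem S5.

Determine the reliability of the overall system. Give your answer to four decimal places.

0.9875

Series (pitot heater controller and actuator driver): 0.877000 × 0.923000 = 0.809471
Parallel (autopilot servo, air-data computer, and [0.809471]): 1 − (1 − 0.850000)(1 − 0.879000)(1 − 0.809471) = 0.996542
Series (flight-control processor and data-bus coupler): 0.796000 × 0.890000 = 0.708440
Parallel ([0.708440] and attitude reference unit): 1 − (1 − 0.708440)(1 − 0.969000) = 0.990962
Series ([0.996542] and [0.990962]): 0.996542 × 0.990962 = 0.9875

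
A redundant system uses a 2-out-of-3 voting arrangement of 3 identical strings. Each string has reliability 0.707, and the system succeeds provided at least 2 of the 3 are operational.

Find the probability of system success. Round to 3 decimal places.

R = Σ_{i=2}^{3} C(3,i) p^i (1−p)^{3−i} with p = 0.707
C(3,2)·0.707^2·0.293^1 = 0.43937
C(3,3)·0.707^3·0.293^0 = 0.35339
Sum = 0.793

0.793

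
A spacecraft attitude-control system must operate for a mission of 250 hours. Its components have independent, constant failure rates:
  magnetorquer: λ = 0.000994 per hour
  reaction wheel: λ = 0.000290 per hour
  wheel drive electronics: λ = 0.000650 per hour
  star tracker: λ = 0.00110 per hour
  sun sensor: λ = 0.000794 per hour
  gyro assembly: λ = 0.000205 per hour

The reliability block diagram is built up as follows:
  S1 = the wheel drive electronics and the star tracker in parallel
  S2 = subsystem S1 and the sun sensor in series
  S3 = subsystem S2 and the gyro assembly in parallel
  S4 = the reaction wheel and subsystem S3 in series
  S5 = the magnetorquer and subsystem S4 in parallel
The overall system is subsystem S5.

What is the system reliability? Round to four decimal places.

R(magnetorquer) = exp(−0.000994 × 250) = 0.779970
R(reaction wheel) = exp(−0.000290 × 250) = 0.930066
R(wheel drive electronics) = exp(−0.000650 × 250) = 0.850016
R(star tracker) = exp(−0.00110 × 250) = 0.759572
R(sun sensor) = exp(−0.000794 × 250) = 0.819960
R(gyro assembly) = exp(−0.000205 × 250) = 0.950041
Parallel (wheel drive electronics and star tracker): 1 − (1 − 0.850016)(1 − 0.759572) = 0.963940
Series ([0.963940] and sun sensor): 0.963940 × 0.819960 = 0.790392
Parallel ([0.790392] and gyro assembly): 1 − (1 − 0.790392)(1 − 0.950041) = 0.989528
Series (reaction wheel and [0.989528]): 0.930066 × 0.989528 = 0.920326
Parallel (magnetorquer and [0.920326]): 1 − (1 − 0.779970)(1 − 0.920326) = 0.9825

0.9825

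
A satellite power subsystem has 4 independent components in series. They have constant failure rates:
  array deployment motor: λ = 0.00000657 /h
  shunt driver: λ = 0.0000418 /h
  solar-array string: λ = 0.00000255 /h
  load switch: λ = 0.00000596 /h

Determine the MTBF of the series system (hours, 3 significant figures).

Series of exponential components: λ_sys = Σ λ_i
λ_sys = 0.00000657 + 0.0000418 + 0.00000255 + 0.00000596 = 5.6880e-05 /h
MTBF = 1 / λ_sys = 17600 h

17600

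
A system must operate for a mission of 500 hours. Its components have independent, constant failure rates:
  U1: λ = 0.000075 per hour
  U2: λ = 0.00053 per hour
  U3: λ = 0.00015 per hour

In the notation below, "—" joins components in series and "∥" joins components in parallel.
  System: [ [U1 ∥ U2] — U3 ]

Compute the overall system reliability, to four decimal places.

R(U1) = exp(−0.000075 × 500) = 0.963194
R(U2) = exp(−0.00053 × 500) = 0.767206
R(U3) = exp(−0.00015 × 500) = 0.927743
Parallel (U1 and U2): 1 − (1 − 0.963194)(1 − 0.767206) = 0.991432
Series ([0.991432] and U3): 0.991432 × 0.927743 = 0.9198

0.9198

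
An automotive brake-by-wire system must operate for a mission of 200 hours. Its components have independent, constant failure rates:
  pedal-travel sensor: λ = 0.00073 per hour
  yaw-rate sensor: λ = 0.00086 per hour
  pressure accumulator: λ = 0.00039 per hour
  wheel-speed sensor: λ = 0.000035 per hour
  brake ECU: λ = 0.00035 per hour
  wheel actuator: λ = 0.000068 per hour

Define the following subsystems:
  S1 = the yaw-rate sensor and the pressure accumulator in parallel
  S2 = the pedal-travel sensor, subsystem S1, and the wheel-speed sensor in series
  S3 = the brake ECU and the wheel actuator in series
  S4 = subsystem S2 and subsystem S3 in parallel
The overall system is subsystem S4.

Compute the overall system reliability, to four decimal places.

0.9878

R(pedal-travel sensor) = exp(−0.00073 × 200) = 0.864158
R(yaw-rate sensor) = exp(−0.00086 × 200) = 0.841979
R(pressure accumulator) = exp(−0.00039 × 200) = 0.924964
R(wheel-speed sensor) = exp(−0.000035 × 200) = 0.993024
R(brake ECU) = exp(−0.00035 × 200) = 0.932394
R(wheel actuator) = exp(−0.000068 × 200) = 0.986492
Parallel (yaw-rate sensor and pressure accumulator): 1 − (1 − 0.841979)(1 − 0.924964) = 0.988143
Series (pedal-travel sensor, [0.988143], and wheel-speed sensor): 0.864158 × 0.988143 × 0.993024 = 0.847955
Series (brake ECU and wheel actuator): 0.932394 × 0.986492 = 0.919799
Parallel ([0.847955] and [0.919799]): 1 − (1 − 0.847955)(1 − 0.919799) = 0.9878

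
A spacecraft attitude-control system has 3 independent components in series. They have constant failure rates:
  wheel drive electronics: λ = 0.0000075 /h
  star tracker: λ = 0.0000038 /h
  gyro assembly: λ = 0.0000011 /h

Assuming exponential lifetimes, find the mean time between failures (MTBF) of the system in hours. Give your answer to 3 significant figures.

Series of exponential components: λ_sys = Σ λ_i
λ_sys = 0.0000075 + 0.0000038 + 0.0000011 = 1.2400e-05 /h
MTBF = 1 / λ_sys = 80600 h

80600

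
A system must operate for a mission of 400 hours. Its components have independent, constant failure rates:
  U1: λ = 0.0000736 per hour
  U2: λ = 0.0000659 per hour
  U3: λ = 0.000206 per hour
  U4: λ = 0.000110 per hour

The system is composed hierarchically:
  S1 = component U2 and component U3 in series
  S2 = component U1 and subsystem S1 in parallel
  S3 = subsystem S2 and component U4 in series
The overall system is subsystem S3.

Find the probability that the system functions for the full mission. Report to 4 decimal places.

R(U1) = exp(−0.0000736 × 400) = 0.970989
R(U2) = exp(−0.0000659 × 400) = 0.973984
R(U3) = exp(−0.000206 × 400) = 0.920904
R(U4) = exp(−0.000110 × 400) = 0.956954
Series (U2 and U3): 0.973984 × 0.920904 = 0.896946
Parallel (U1 and [0.896946]): 1 − (1 − 0.970989)(1 − 0.896946) = 0.997010
Series ([0.997010] and U4): 0.997010 × 0.956954 = 0.9541

0.9541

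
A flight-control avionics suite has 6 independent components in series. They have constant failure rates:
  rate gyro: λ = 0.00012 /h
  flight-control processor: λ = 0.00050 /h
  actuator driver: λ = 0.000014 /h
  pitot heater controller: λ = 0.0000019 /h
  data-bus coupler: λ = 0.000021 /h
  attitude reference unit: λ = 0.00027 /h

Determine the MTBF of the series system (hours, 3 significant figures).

1080

Series of exponential components: λ_sys = Σ λ_i
λ_sys = 0.00012 + 0.00050 + 0.000014 + 0.0000019 + 0.000021 + 0.00027 = 9.2690e-04 /h
MTBF = 1 / λ_sys = 1080 h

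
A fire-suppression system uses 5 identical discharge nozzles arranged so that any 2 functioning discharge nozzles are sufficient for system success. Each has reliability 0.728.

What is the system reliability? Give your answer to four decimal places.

R = Σ_{i=2}^{5} C(5,i) p^i (1−p)^{5−i} with p = 0.728
C(5,2)·0.728^2·0.272^3 = 0.106652
C(5,3)·0.728^3·0.272^2 = 0.285451
C(5,4)·0.728^4·0.272^1 = 0.382001
C(5,5)·0.728^5·0.272^0 = 0.204483
Sum = 0.9786

0.9786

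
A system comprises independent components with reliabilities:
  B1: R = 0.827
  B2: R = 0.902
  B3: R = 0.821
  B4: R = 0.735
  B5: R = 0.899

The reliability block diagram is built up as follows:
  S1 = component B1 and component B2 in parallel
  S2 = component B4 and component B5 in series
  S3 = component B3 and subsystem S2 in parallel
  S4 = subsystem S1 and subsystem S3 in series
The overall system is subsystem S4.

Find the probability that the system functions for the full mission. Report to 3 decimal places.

Parallel (B1 and B2): 1 − (1 − 0.82700)(1 − 0.90200) = 0.98305
Series (B4 and B5): 0.73500 × 0.89900 = 0.66077
Parallel (B3 and [0.66077]): 1 − (1 − 0.82100)(1 − 0.66077) = 0.93928
Series ([0.98305] and [0.93928]): 0.98305 × 0.93928 = 0.923

0.923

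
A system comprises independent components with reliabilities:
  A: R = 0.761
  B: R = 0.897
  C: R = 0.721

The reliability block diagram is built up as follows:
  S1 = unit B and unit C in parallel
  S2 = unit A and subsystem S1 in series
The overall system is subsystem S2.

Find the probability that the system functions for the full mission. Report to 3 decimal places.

Parallel (B and C): 1 − (1 − 0.89700)(1 − 0.72100) = 0.97126
Series (A and [0.97126]): 0.76100 × 0.97126 = 0.739

0.739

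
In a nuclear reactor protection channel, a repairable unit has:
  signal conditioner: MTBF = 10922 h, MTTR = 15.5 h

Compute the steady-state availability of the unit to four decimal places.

0.9986

A(signal conditioner) = MTBF/(MTBF+MTTR) = 10922/(10922+15.5) = 0.9986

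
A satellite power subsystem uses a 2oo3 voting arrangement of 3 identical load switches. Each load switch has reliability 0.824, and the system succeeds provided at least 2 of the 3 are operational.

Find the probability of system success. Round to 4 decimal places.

0.9180

R = Σ_{i=2}^{3} C(3,i) p^i (1−p)^{3−i} with p = 0.824
C(3,2)·0.824^2·0.176^1 = 0.358499
C(3,3)·0.824^3·0.176^0 = 0.559476
Sum = 0.9180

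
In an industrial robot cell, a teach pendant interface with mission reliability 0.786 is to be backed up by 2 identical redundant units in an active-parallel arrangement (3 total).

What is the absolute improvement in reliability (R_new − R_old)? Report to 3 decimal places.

0.204

R_before = 0.786
R_after = 1 − (1 − 0.786)^3 = 0.990
ΔR = 0.990 − 0.786 = 0.204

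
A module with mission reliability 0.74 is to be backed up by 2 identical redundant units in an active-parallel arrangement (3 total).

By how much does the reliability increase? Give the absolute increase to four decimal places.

0.2424

R_before = 0.74
R_after = 1 − (1 − 0.74)^3 = 0.9824
ΔR = 0.9824 − 0.74 = 0.2424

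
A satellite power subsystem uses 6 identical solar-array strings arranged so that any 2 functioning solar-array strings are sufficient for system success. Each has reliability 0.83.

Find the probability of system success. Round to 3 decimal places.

0.999

R = Σ_{i=2}^{6} C(6,i) p^i (1−p)^{6−i} with p = 0.83
C(6,2)·0.83^2·0.17^4 = 0.00863
C(6,3)·0.83^3·0.17^3 = 0.05618
C(6,4)·0.83^4·0.17^2 = 0.20573
C(6,5)·0.83^5·0.17^1 = 0.40178
C(6,6)·0.83^6·0.17^0 = 0.32694
Sum = 0.999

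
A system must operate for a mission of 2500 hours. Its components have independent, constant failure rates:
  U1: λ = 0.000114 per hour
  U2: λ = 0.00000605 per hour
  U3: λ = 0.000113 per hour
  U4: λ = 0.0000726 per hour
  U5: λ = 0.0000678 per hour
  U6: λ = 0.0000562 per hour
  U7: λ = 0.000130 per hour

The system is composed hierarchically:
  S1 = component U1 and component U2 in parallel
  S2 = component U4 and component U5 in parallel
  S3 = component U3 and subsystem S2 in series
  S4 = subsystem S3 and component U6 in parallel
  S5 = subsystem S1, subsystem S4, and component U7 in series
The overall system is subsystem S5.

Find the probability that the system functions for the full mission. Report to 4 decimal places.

0.6948

R(U1) = exp(−0.000114 × 2500) = 0.752014
R(U2) = exp(−0.00000605 × 2500) = 0.984989
R(U3) = exp(−0.000113 × 2500) = 0.753897
R(U4) = exp(−0.0000726 × 2500) = 0.834018
R(U5) = exp(−0.0000678 × 2500) = 0.844087
R(U6) = exp(−0.0000562 × 2500) = 0.868924
R(U7) = exp(−0.000130 × 2500) = 0.722527
Parallel (U1 and U2): 1 − (1 − 0.752014)(1 − 0.984989) = 0.996277
Parallel (U4 and U5): 1 − (1 − 0.834018)(1 − 0.844087) = 0.974121
Series (U3 and [0.974121]): 0.753897 × 0.974121 = 0.734387
Parallel ([0.734387] and U6): 1 − (1 − 0.734387)(1 − 0.868924) = 0.965185
Series ([0.996277], [0.965185], and U7): 0.996277 × 0.965185 × 0.722527 = 0.6948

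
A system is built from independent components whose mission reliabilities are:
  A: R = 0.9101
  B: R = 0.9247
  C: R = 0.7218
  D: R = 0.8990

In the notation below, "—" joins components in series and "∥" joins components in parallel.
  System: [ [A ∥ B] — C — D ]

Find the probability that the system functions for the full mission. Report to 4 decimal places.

0.6445

Parallel (A and B): 1 − (1 − 0.910100)(1 − 0.924700) = 0.993231
Series ([0.993231], C, and D): 0.993231 × 0.721800 × 0.899000 = 0.6445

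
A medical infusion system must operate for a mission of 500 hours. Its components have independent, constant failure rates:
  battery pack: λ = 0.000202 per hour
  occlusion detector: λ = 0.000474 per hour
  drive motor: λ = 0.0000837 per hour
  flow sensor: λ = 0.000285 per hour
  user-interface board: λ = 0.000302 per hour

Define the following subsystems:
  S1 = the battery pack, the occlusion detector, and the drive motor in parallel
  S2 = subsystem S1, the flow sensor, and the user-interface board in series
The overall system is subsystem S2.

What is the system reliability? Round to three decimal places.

0.745

R(battery pack) = exp(−0.000202 × 500) = 0.90393
R(occlusion detector) = exp(−0.000474 × 500) = 0.78899
R(drive motor) = exp(−0.0000837 × 500) = 0.95901
R(flow sensor) = exp(−0.000285 × 500) = 0.86719
R(user-interface board) = exp(−0.000302 × 500) = 0.85985
Parallel (battery pack, occlusion detector, and drive motor): 1 − (1 − 0.90393)(1 − 0.78899)(1 − 0.95901) = 0.99917
Series ([0.99917], flow sensor, and user-interface board): 0.99917 × 0.86719 × 0.85985 = 0.745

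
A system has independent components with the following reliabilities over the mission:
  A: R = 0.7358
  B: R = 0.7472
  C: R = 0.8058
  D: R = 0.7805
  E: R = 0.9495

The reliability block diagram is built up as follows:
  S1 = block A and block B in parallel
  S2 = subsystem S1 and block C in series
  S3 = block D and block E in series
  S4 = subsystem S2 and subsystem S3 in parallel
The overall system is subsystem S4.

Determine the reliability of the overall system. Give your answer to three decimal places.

Parallel (A and B): 1 − (1 − 0.73580)(1 − 0.74720) = 0.93321
Series ([0.93321] and C): 0.93321 × 0.80580 = 0.75198
Series (D and E): 0.78050 × 0.94950 = 0.74108
Parallel ([0.75198] and [0.74108]): 1 − (1 − 0.75198)(1 − 0.74108) = 0.936

0.936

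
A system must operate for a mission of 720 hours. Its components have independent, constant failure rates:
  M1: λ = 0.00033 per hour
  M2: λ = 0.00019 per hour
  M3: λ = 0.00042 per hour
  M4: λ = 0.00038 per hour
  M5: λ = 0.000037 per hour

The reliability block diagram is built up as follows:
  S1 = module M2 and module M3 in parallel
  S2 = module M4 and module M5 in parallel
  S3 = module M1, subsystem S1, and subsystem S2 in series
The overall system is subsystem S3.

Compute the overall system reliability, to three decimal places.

0.757

R(M1) = exp(−0.00033 × 720) = 0.78852
R(M2) = exp(−0.00019 × 720) = 0.87214
R(M3) = exp(−0.00042 × 720) = 0.73904
R(M4) = exp(−0.00038 × 720) = 0.76064
R(M5) = exp(−0.000037 × 720) = 0.97371
Parallel (M2 and M3): 1 − (1 − 0.87214)(1 − 0.73904) = 0.96663
Parallel (M4 and M5): 1 − (1 − 0.76064)(1 − 0.97371) = 0.99371
Series (M1, [0.96663], and [0.99371]): 0.78852 × 0.96663 × 0.99371 = 0.757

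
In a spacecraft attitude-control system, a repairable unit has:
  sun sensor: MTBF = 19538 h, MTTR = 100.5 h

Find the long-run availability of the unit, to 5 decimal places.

0.99488

A(sun sensor) = MTBF/(MTBF+MTTR) = 19538/(19538+100.5) = 0.99488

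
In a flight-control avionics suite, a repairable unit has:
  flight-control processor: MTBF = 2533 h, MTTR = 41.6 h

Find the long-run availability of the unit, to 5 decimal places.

A(flight-control processor) = MTBF/(MTBF+MTTR) = 2533/(2533+41.6) = 0.98384

0.98384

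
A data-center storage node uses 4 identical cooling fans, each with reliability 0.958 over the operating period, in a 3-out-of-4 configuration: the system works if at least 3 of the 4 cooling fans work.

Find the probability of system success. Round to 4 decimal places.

0.9900

R = Σ_{i=3}^{4} C(4,i) p^i (1−p)^{4−i} with p = 0.958
C(4,3)·0.958^3·0.042^1 = 0.147709
C(4,4)·0.958^4·0.042^0 = 0.842291
Sum = 0.9900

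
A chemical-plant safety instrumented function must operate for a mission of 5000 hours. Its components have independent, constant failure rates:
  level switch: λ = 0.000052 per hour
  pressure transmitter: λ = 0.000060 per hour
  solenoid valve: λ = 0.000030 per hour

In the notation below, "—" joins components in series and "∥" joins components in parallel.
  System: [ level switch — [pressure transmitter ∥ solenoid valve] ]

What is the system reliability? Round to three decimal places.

R(level switch) = exp(−0.000052 × 5000) = 0.77105
R(pressure transmitter) = exp(−0.000060 × 5000) = 0.74082
R(solenoid valve) = exp(−0.000030 × 5000) = 0.86071
Parallel (pressure transmitter and solenoid valve): 1 − (1 − 0.74082)(1 − 0.86071) = 0.96390
Series (level switch and [0.96390]): 0.77105 × 0.96390 = 0.743

0.743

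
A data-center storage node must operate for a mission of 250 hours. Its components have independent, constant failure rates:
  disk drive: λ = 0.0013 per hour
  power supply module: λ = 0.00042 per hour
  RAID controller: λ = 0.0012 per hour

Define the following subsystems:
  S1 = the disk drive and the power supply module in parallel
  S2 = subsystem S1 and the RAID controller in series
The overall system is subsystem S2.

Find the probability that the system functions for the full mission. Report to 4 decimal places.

0.7203

R(disk drive) = exp(−0.0013 × 250) = 0.722527
R(power supply module) = exp(−0.00042 × 250) = 0.900325
R(RAID controller) = exp(−0.0012 × 250) = 0.740818
Parallel (disk drive and power supply module): 1 − (1 − 0.722527)(1 − 0.900325) = 0.972343
Series ([0.972343] and RAID controller): 0.972343 × 0.740818 = 0.7203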